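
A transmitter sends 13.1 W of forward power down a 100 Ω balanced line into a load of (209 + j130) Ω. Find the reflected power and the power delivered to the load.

|Γ| = |(109 + j130)/(309 + j130)| = 0.506
|Γ|² = 0.256
P_refl = |Γ|²·P_inc = 3.35 W, P_del = (1 − |Γ|²)·P_inc = 9.75 W

P_reflected ≈ 3.35 W; P_delivered ≈ 9.75 W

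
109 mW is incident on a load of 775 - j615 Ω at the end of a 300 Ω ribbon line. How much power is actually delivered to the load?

|Γ| = |(475 − j615)/(1075 − j615)| = 0.627
|Γ|² = 0.394
P_refl = |Γ|²·P_inc = 42.9 mW, P_del = (1 − |Γ|²)·P_inc = 66.1 mW

P_delivered ≈ 66.1 mW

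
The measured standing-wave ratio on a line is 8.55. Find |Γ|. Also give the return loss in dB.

|Γ| ≈ 0.791; return loss ≈ 2.04 dB

|Γ| = (S − 1)/(S + 1) = (8.55 − 1)/(8.55 + 1) = 7.55/9.55
RL = −20·log₁₀|Γ| = −20·log₁₀(0.791)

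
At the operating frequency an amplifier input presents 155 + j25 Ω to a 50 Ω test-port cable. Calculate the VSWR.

VSWR ≈ 3.19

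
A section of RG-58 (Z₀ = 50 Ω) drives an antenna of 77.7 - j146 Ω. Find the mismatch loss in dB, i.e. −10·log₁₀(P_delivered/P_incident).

Γ = (27.7 − j146)/(127.7 − j146), |Γ| = 0.766
|Γ|² = 0.587, so P_del/P_inc = 1 − |Γ|² = 0.413
ML = −10·log₁₀(1 − |Γ|²)

mismatch loss ≈ 3.84 dB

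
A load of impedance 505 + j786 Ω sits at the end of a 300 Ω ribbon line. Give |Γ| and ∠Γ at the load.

Γ = (Z_L − Z_0)/(Z_L + Z_0) = (205 + j786)/(805 + j786)
|Γ| = 812/1130 = 0.722

Γ ≈ 0.722 ∠ 31.1°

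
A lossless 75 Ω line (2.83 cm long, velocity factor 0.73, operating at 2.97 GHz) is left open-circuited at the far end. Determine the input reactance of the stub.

X_in ≈ 83.8 Ω (inductive)

λ = v/f = 0.73·c / 2.97 GHz = 0.0737 m
βl = 2π·l/λ = 2π × 0.384 = 138°
tan(βl) = -0.895
For an open-circuited stub, Z_in = −jZ_0·cot(βl) = −jZ_0/tan(βl)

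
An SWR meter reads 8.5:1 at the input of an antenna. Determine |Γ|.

|Γ| ≈ 0.789

|Γ| = (S − 1)/(S + 1) = (8.5 − 1)/(8.5 + 1) = 7.5/9.5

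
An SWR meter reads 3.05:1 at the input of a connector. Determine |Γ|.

|Γ| = (S − 1)/(S + 1) = (3.05 − 1)/(3.05 + 1) = 2.05/4.05

|Γ| ≈ 0.506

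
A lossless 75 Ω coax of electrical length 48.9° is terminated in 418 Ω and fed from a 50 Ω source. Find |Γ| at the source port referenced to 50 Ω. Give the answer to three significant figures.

|Γ| ≈ 0.704

tan(βl) = 1.15
Z_in = Z_0·(Z_L + jZ_0·tanβl)/(Z_0 + jZ_L·tanβl) = 23.1 − j61.8 Ω
Γ_s = (Z_in − Z_s)/(Z_in + Z_s) = (-26.9 − j61.8)/(73.1 − j61.8), |Γ_s| = 0.704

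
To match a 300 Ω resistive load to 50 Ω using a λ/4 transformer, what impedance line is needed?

Z_qwt ≈ 122 Ω

Z_qwt = √(Z_0·R_L) = √(50 × 300) = √15000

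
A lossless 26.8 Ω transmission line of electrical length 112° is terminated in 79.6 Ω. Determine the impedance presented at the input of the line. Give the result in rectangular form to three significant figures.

Z_in ≈ 10.3 + j9.43 Ω

tan(βl) = tan(112°) = -2.48
Z_in = Z_0·(Z_L + jZ_0·tanβl)/(Z_0 + jZ_L·tanβl)
     = 26.8·(79.6 − j66.3)/(26.8 − j197)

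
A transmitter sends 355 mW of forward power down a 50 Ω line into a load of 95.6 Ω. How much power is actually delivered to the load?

P_delivered ≈ 320 mW

Γ = (95.6 − 50)/(95.6 + 50) = 0.313
|Γ|² = 0.0981
P_refl = |Γ|²·P_inc = 34.8 mW, P_del = (1 − |Γ|²)·P_inc = 320 mW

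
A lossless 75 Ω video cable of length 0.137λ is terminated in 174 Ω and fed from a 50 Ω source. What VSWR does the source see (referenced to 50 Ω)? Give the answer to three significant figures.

βl = 2π × 0.137 = 49.3°
tan(βl) = 1.16
Z_in = Z_0·(Z_L + jZ_0·tanβl)/(Z_0 + jZ_L·tanβl) = 49.4 − j46.2 Ω
Γ_s = (Z_in − Z_s)/(Z_in + Z_s) = (-0.573 − j46.2)/(99.4 − j46.2), |Γ_s| = 0.421
VSWR = (1 + |Γ_s|)/(1 − |Γ_s|)

VSWR ≈ 2.45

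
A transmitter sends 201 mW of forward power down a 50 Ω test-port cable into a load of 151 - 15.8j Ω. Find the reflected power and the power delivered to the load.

|Γ| = |(101 − j15.8)/(201 − j15.8)| = 0.507
|Γ|² = 0.257
P_refl = |Γ|²·P_inc = 51.7 mW, P_del = (1 − |Γ|²)·P_inc = 149 mW

P_reflected ≈ 51.7 mW; P_delivered ≈ 149 mW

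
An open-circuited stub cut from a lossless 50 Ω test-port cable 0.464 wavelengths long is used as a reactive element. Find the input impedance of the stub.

Z_in ≈ +j217 Ω

βl = 2π × 0.464 = 167°
tan(βl) = -0.23
For an open-circuited stub, Z_in = −jZ_0·cot(βl) = −jZ_0/tan(βl)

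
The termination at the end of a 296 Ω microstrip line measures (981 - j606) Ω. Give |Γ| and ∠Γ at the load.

Γ = (Z_L − Z_0)/(Z_L + Z_0) = (685 − j606)/(1277 − j606)
|Γ| = 915/1410 = 0.647

Γ ≈ 0.647 ∠ -16.1°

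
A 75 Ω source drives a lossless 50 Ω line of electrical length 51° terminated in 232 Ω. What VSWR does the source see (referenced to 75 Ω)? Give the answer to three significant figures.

VSWR ≈ 5.46

tan(βl) = 1.23
Z_in = Z_0·(Z_L + jZ_0·tanβl)/(Z_0 + jZ_L·tanβl) = 17.3 − j37.5 Ω
Γ_s = (Z_in − Z_s)/(Z_in + Z_s) = (-57.7 − j37.5)/(92.3 − j37.5), |Γ_s| = 0.69
VSWR = (1 + |Γ_s|)/(1 − |Γ_s|)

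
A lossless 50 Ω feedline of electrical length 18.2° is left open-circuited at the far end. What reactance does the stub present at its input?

tan(βl) = 0.329
For an open-circuited stub, Z_in = −jZ_0·cot(βl) = −jZ_0/tan(βl)

X_in ≈ -152 Ω (capacitive)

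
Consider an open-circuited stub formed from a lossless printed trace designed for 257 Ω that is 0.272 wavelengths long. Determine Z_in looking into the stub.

βl = 2π × 0.272 = 97.9°
tan(βl) = -7.19
For an open-circuited stub, Z_in = −jZ_0·cot(βl) = −jZ_0/tan(βl)

Z_in ≈ +j35.8 Ω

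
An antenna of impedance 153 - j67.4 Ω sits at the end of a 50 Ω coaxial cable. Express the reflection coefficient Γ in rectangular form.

Γ ≈ 0.556 − j0.147

Γ = (Z_L − Z_0)/(Z_L + Z_0) = (103 − j67.4)/(203 − j67.4)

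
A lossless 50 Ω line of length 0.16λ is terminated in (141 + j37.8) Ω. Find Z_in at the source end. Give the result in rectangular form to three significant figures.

Z_in ≈ 24.8 − j32.8 Ω

βl = 2π × 0.16 = 57.6°
tan(βl) = tan(57.6°) = 1.58
Z_in = Z_0·(Z_L + jZ_0·tanβl)/(Z_0 + jZ_L·tanβl)
     = 50·(141 + j117)/(-9.56 + j222)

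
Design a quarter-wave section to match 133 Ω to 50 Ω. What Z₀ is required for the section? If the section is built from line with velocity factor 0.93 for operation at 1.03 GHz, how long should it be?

Z_qwt ≈ 81.5 Ω; length ≈ 6.77 cm

Z_qwt = √(Z_0·R_L) = √(50 × 133) = √6650
λ = 0.93·c/f = 0.271 m, so l = λ/4 = 0.0677 m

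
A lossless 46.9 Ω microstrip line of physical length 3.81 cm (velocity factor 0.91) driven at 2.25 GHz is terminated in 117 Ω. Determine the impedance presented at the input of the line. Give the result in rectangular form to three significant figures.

λ = v/f = 0.91·c / 2.25 GHz = 0.121 m
βl = 2π·l/λ = 2π × 0.314 = 113°
tan(βl) = tan(113°) = -2.35
Z_in = Z_0·(Z_L + jZ_0·tanβl)/(Z_0 + jZ_L·tanβl)
     = 46.9·(117 − j110)/(46.9 − j275)

Z_in ≈ 21.6 + j16.3 Ω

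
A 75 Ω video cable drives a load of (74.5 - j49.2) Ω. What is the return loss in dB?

RL ≈ 10.1 dB

Γ = (-0.5 − j49.2)/(149.5 − j49.2), |Γ| = 0.313
RL = −20·log₁₀|Γ| = −20·log₁₀(0.313)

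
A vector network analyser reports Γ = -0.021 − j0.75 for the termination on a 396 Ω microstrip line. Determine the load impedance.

Z_L ≈ 108 − j370 Ω

Z_L = Z_0·(1 + Γ)/(1 − Γ) = 396·(0.979 − j0.75)/(1.02 + j0.75)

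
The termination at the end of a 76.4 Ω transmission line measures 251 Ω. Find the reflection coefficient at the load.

Γ = 0.533

Γ = (Z_L − Z_0)/(Z_L + Z_0) = (251 − 76.4)/(251 + 76.4) = 174.6/327.4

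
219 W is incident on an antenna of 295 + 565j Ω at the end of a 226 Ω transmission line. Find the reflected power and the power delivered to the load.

|Γ| = |(69 + j565)/(521 + j565)| = 0.741
|Γ|² = 0.549
P_refl = |Γ|²·P_inc = 120 W, P_del = (1 − |Γ|²)·P_inc = 98.9 W

P_reflected ≈ 120 W; P_delivered ≈ 98.9 W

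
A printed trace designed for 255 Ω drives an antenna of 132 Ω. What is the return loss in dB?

RL ≈ 9.96 dB

Γ = (132 − 255)/(132 + 255) = -0.318
RL = −20·log₁₀|Γ| = −20·log₁₀(0.318)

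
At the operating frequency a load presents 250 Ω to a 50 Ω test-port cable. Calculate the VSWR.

VSWR ≈ 5

For a purely resistive load, VSWR = R_L/Z_0 or Z_0/R_L (whichever > 1) = 250/50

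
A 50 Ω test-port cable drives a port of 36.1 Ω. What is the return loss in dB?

Γ = (36.1 − 50)/(36.1 + 50) = -0.161
RL = −20·log₁₀|Γ| = −20·log₁₀(0.161)

RL ≈ 15.8 dB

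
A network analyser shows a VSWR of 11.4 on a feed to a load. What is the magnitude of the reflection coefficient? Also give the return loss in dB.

|Γ| ≈ 0.839; return loss ≈ 1.53 dB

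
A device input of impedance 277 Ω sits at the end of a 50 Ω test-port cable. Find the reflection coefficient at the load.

Γ = 0.694

Γ = (Z_L − Z_0)/(Z_L + Z_0) = (277 − 50)/(277 + 50) = 227/327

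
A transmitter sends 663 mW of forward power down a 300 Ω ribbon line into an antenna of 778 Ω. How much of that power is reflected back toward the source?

Γ = (778 − 300)/(778 + 300) = 0.443
|Γ|² = 0.197
P_refl = |Γ|²·P_inc = 130 mW, P_del = (1 − |Γ|²)·P_inc = 533 mW

P_reflected ≈ 130 mW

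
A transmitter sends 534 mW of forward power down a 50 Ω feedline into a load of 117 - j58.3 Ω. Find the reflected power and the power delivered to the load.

P_reflected ≈ 135 mW; P_delivered ≈ 399 mW

|Γ| = |(67 − j58.3)/(167 − j58.3)| = 0.502
|Γ|² = 0.252
P_refl = |Γ|²·P_inc = 135 mW, P_del = (1 − |Γ|²)·P_inc = 399 mW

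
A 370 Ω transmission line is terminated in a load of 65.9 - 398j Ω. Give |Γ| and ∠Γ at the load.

Γ = (Z_L − Z_0)/(Z_L + Z_0) = (-304.1 − j398)/(435.9 − j398)
|Γ| = 501/590 = 0.849

Γ ≈ 0.849 ∠ -85°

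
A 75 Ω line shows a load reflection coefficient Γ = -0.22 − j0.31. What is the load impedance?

Z_L ≈ 40.5 − j29.3 Ω

Z_L = Z_0·(1 + Γ)/(1 − Γ) = 75·(0.78 − j0.31)/(1.22 + j0.31)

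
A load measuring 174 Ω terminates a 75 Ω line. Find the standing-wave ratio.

VSWR ≈ 2.32

Γ = (174 − 75)/(174 + 75) = 0.398
VSWR = (1 + 0.398)/(1 − 0.398)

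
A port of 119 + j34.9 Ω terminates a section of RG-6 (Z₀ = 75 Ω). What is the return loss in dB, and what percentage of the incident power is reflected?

Γ = (44 + j34.9)/(194 + j34.9), |Γ| = 0.285
RL = −20·log₁₀(0.285) = 10.9 dB
P_refl/P_inc = |Γ|² = 0.0812

RL ≈ 10.9 dB; 8.12% of incident power reflected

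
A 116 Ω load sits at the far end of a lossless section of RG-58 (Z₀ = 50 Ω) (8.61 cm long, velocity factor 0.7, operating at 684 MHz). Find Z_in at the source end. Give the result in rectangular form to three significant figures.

Z_in ≈ 22.2 + j7.83 Ω

λ = v/f = 0.7·c / 684 MHz = 0.307 m
βl = 2π·l/λ = 2π × 0.28 = 101°
tan(βl) = tan(101°) = -5.16
Z_in = Z_0·(Z_L + jZ_0·tanβl)/(Z_0 + jZ_L·tanβl)
     = 50·(116 − j258)/(50 − j599)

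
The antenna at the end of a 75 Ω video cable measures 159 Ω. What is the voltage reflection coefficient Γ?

Γ = (Z_L − Z_0)/(Z_L + Z_0) = (159 − 75)/(159 + 75) = 84/234

Γ = 0.359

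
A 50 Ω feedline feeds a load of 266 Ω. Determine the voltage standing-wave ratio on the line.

Γ = (266 − 50)/(266 + 50) = 0.684
VSWR = (1 + 0.684)/(1 − 0.684)

VSWR ≈ 5.32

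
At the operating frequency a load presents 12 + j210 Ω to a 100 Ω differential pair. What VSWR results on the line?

VSWR ≈ 45.2

Γ = (Z_L − Z_0)/(Z_L + Z_0) = (-88 + j210)/(112 + j210)
|Γ| = 228/238 = 0.957
VSWR = (1 + |Γ|)/(1 − |Γ|) = 1.96/0.0433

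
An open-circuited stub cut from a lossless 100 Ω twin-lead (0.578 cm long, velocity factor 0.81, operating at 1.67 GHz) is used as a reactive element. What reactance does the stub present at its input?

λ = v/f = 0.81·c / 1.67 GHz = 0.146 m
βl = 2π·l/λ = 2π × 0.0397 = 14.3°
tan(βl) = 0.255
For an open-circuited stub, Z_in = −jZ_0·cot(βl) = −jZ_0/tan(βl)

X_in ≈ -392 Ω (capacitive)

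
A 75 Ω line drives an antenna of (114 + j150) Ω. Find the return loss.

Γ = (39 + j150)/(189 + j150), |Γ| = 0.642
RL = −20·log₁₀|Γ| = −20·log₁₀(0.642)

RL ≈ 3.84 dB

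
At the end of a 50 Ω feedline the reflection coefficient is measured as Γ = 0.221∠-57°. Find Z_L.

Z_L = Z_0·(1 + Γ)/(1 − Γ) = 50·(1.12 − j0.185)/(0.88 + j0.185)

Z_L ≈ 58.9 − j22.9 Ω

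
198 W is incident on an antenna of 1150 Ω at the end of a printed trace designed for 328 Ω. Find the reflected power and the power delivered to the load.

P_reflected ≈ 61.2 W; P_delivered ≈ 137 W

Γ = (1150 − 328)/(1150 + 328) = 0.556
|Γ|² = 0.309
P_refl = |Γ|²·P_inc = 61.2 W, P_del = (1 − |Γ|²)·P_inc = 137 W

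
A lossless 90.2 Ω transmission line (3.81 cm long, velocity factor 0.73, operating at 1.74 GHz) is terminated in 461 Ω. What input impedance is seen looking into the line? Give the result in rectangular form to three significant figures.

λ = v/f = 0.73·c / 1.74 GHz = 0.126 m
βl = 2π·l/λ = 2π × 0.303 = 109°
tan(βl) = tan(109°) = -2.91
Z_in = Z_0·(Z_L + jZ_0·tanβl)/(Z_0 + jZ_L·tanβl)
     = 90.2·(461 − j262)/(90.2 − j1340)

Z_in ≈ 19.6 + j29.7 Ω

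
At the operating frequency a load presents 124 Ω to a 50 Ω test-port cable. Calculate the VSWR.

VSWR ≈ 2.48

Γ = (124 − 50)/(124 + 50) = 0.425
VSWR = (1 + 0.425)/(1 − 0.425)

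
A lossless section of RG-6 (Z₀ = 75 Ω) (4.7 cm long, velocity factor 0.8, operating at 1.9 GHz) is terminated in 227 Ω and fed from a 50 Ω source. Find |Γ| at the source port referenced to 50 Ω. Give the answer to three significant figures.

λ = v/f = 0.8·c / 1.9 GHz = 0.126 m
βl = 2π·l/λ = 2π × 0.372 = 134°
tan(βl) = -1.04
Z_in = Z_0·(Z_L + jZ_0·tanβl)/(Z_0 + jZ_L·tanβl) = 43.4 + j58.5 Ω
Γ_s = (Z_in − Z_s)/(Z_in + Z_s) = (-6.6 + j58.5)/(93.4 + j58.5), |Γ_s| = 0.534

|Γ| ≈ 0.534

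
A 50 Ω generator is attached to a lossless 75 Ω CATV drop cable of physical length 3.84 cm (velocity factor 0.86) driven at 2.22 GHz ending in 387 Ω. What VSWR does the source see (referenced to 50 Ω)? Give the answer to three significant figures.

λ = v/f = 0.86·c / 2.22 GHz = 0.116 m
βl = 2π·l/λ = 2π × 0.33 = 119°
tan(βl) = -1.81
Z_in = Z_0·(Z_L + jZ_0·tanβl)/(Z_0 + jZ_L·tanβl) = 18.8 + j39.5 Ω
Γ_s = (Z_in − Z_s)/(Z_in + Z_s) = (-31.2 + j39.5)/(68.8 + j39.5), |Γ_s| = 0.635
VSWR = (1 + |Γ_s|)/(1 − |Γ_s|)

VSWR ≈ 4.48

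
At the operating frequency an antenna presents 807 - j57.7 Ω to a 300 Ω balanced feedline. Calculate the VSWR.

VSWR ≈ 2.71

Γ = (Z_L − Z_0)/(Z_L + Z_0) = (507 − j57.7)/(1107 − j57.7)
|Γ| = 510/1110 = 0.46
VSWR = (1 + |Γ|)/(1 − |Γ|) = 1.46/0.54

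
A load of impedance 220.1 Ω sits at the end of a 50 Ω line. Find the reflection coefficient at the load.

Γ = (Z_L − Z_0)/(Z_L + Z_0) = (220.1 − 50)/(220.1 + 50) = 170.1/270.1

Γ = 0.63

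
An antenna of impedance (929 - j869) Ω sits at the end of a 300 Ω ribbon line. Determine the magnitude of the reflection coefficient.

|Γ| ≈ 0.713

Γ = (Z_L − Z_0)/(Z_L + Z_0) = (629 − j869)/(1229 − j869)
|Γ| = 1070/1510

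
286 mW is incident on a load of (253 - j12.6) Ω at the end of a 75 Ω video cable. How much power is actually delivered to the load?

|Γ| = |(178 − j12.6)/(328 − j12.6)| = 0.544
|Γ|² = 0.296
P_refl = |Γ|²·P_inc = 84.5 mW, P_del = (1 − |Γ|²)·P_inc = 201 mW

P_delivered ≈ 201 mW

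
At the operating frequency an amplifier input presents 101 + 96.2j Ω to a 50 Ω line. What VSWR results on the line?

Γ = (Z_L − Z_0)/(Z_L + Z_0) = (51 + j96.2)/(151 + j96.2)
|Γ| = 109/179 = 0.608
VSWR = (1 + |Γ|)/(1 − |Γ|) = 1.61/0.392

VSWR ≈ 4.1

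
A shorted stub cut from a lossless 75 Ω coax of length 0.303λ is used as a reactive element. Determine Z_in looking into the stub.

Z_in ≈ −j217 Ω

βl = 2π × 0.303 = 109°
tan(βl) = -2.89
For a shorted stub, Z_in = jZ_0·tan(βl)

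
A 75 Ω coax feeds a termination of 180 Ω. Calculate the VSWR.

Γ = (180 − 75)/(180 + 75) = 0.412
VSWR = (1 + 0.412)/(1 − 0.412)

VSWR ≈ 2.4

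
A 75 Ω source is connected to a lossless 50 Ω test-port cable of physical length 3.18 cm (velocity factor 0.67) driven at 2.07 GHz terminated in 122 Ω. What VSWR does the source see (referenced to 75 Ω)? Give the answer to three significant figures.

λ = v/f = 0.67·c / 2.07 GHz = 0.0971 m
βl = 2π·l/λ = 2π × 0.327 = 118°
tan(βl) = -1.89
Z_in = Z_0·(Z_L + jZ_0·tanβl)/(Z_0 + jZ_L·tanβl) = 25.1 + j21 Ω
Γ_s = (Z_in − Z_s)/(Z_in + Z_s) = (-49.9 + j21)/(100 + j21), |Γ_s| = 0.53
VSWR = (1 + |Γ_s|)/(1 − |Γ_s|)

VSWR ≈ 3.26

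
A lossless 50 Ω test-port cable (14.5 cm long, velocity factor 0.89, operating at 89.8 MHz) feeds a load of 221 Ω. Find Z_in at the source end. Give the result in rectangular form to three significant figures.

λ = v/f = 0.89·c / 89.8 MHz = 2.97 m
βl = 2π·l/λ = 2π × 0.0488 = 17.6°
tan(βl) = tan(17.6°) = 0.316
Z_in = Z_0·(Z_L + jZ_0·tanβl)/(Z_0 + jZ_L·tanβl)
     = 50·(221 + j15.8)/(50 + j69.9)

Z_in ≈ 82.3 − j99.2 Ω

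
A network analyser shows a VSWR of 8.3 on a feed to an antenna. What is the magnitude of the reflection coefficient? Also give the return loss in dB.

|Γ| ≈ 0.785; return loss ≈ 2.1 dB

|Γ| = (S − 1)/(S + 1) = (8.3 − 1)/(8.3 + 1) = 7.3/9.3
RL = −20·log₁₀|Γ| = −20·log₁₀(0.785)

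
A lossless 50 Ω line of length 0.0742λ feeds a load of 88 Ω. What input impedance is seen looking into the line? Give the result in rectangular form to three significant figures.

βl = 2π × 0.0742 = 26.7°
tan(βl) = tan(26.7°) = 0.503
Z_in = Z_0·(Z_L + jZ_0·tanβl)/(Z_0 + jZ_L·tanβl)
     = 50·(88 + j25.2)/(50 + j44.3)

Z_in ≈ 61.8 − j29.6 Ω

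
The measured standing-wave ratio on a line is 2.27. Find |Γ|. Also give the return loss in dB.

|Γ| ≈ 0.388; return loss ≈ 8.21 dB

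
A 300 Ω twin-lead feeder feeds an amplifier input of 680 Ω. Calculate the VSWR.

Γ = (680 − 300)/(680 + 300) = 0.388
VSWR = (1 + 0.388)/(1 − 0.388)

VSWR ≈ 2.27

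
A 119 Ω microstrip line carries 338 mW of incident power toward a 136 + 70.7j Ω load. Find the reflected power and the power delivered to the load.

P_reflected ≈ 25.5 mW; P_delivered ≈ 312 mW

|Γ| = |(17 + j70.7)/(255 + j70.7)| = 0.275
|Γ|² = 0.0755
P_refl = |Γ|²·P_inc = 25.5 mW, P_del = (1 − |Γ|²)·P_inc = 312 mW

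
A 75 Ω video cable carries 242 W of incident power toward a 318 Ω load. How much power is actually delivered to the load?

P_delivered ≈ 149 W

Γ = (318 − 75)/(318 + 75) = 0.618
|Γ|² = 0.382
P_refl = |Γ|²·P_inc = 92.5 W, P_del = (1 − |Γ|²)·P_inc = 149 W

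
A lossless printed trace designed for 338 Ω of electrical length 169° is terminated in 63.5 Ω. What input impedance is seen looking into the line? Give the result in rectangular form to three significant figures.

Z_in ≈ 65.8 − j63.3 Ω

tan(βl) = tan(169°) = -0.194
Z_in = Z_0·(Z_L + jZ_0·tanβl)/(Z_0 + jZ_L·tanβl)
     = 338·(63.5 − j65.7)/(338 − j12.3)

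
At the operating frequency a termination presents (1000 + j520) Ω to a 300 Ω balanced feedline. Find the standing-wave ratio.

Γ = (Z_L − Z_0)/(Z_L + Z_0) = (700 + j520)/(1300 + j520)
|Γ| = 872/1400 = 0.623
VSWR = (1 + |Γ|)/(1 − |Γ|) = 1.62/0.377

VSWR ≈ 4.3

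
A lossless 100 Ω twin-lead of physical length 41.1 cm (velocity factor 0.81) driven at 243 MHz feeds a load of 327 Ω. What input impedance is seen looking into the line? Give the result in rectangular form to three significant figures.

λ = v/f = 0.81·c / 243 MHz = 1 m
βl = 2π·l/λ = 2π × 0.411 = 148°
tan(βl) = tan(148°) = -0.626
Z_in = Z_0·(Z_L + jZ_0·tanβl)/(Z_0 + jZ_L·tanβl)
     = 100·(327 − j62.6)/(100 − j205)

Z_in ≈ 87.7 + j117 Ω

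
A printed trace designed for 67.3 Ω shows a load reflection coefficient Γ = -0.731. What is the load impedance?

Z_L = Z_0·(1 + Γ)/(1 − Γ) = 67.3·(0.269)/(1.73)

Z_L ≈ 10.5 Ω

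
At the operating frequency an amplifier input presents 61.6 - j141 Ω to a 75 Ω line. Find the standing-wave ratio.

VSWR ≈ 6.18

Γ = (Z_L − Z_0)/(Z_L + Z_0) = (-13.4 − j141)/(136.6 − j141)
|Γ| = 142/196 = 0.721
VSWR = (1 + |Γ|)/(1 − |Γ|) = 1.72/0.279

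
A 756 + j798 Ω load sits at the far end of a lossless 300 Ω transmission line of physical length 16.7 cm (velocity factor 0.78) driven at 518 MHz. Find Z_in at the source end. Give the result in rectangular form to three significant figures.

λ = v/f = 0.78·c / 518 MHz = 0.452 m
βl = 2π·l/λ = 2π × 0.37 = 133°
tan(βl) = tan(133°) = -1.07
Z_in = Z_0·(Z_L + jZ_0·tanβl)/(Z_0 + jZ_L·tanβl)
     = 300·(756 + j477)/(1150 − j808)

Z_in ≈ 73.5 + j176 Ω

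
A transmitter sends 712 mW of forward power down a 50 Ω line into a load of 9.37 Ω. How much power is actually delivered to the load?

Γ = (9.37 − 50)/(9.37 + 50) = -0.684
|Γ|² = 0.468
P_refl = |Γ|²·P_inc = 333 mW, P_del = (1 − |Γ|²)·P_inc = 379 mW

P_delivered ≈ 379 mW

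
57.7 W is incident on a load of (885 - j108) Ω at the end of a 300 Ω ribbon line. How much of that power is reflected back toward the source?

P_reflected ≈ 14.4 W

|Γ| = |(585 − j108)/(1185 − j108)| = 0.5
|Γ|² = 0.25
P_refl = |Γ|²·P_inc = 14.4 W, P_del = (1 − |Γ|²)·P_inc = 43.3 W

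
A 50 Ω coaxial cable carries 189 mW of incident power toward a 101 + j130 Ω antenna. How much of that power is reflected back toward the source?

P_reflected ≈ 92.8 mW

|Γ| = |(51 + j130)/(151 + j130)| = 0.701
|Γ|² = 0.491
P_refl = |Γ|²·P_inc = 92.8 mW, P_del = (1 − |Γ|²)·P_inc = 96.2 mW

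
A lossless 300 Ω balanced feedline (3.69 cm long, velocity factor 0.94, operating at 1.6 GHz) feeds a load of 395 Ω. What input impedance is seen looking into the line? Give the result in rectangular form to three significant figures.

Z_in ≈ 234 − j31.9 Ω

λ = v/f = 0.94·c / 1.6 GHz = 0.176 m
βl = 2π·l/λ = 2π × 0.209 = 75.4°
tan(βl) = tan(75.4°) = 3.83
Z_in = Z_0·(Z_L + jZ_0·tanβl)/(Z_0 + jZ_L·tanβl)
     = 300·(395 + j1150)/(300 + j1510)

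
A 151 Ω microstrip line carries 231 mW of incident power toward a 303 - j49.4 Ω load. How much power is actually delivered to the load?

P_delivered ≈ 203 mW

|Γ| = |(152 − j49.4)/(454 − j49.4)| = 0.35
|Γ|² = 0.122
P_refl = |Γ|²·P_inc = 28.3 mW, P_del = (1 − |Γ|²)·P_inc = 203 mW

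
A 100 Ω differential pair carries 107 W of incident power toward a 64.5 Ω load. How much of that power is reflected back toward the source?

P_reflected ≈ 4.98 W

Γ = (64.5 − 100)/(64.5 + 100) = -0.216
|Γ|² = 0.0466
P_refl = |Γ|²·P_inc = 4.98 W, P_del = (1 − |Γ|²)·P_inc = 102 W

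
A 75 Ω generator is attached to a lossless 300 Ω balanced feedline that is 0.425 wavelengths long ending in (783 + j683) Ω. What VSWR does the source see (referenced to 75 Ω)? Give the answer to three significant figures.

VSWR ≈ 12.5

βl = 2π × 0.425 = 153°
tan(βl) = -0.51
Z_in = Z_0·(Z_L + jZ_0·tanβl)/(Z_0 + jZ_L·tanβl) = 153 + j340 Ω
Γ_s = (Z_in − Z_s)/(Z_in + Z_s) = (78.3 + j340)/(228 + j340), |Γ_s| = 0.852
VSWR = (1 + |Γ_s|)/(1 − |Γ_s|)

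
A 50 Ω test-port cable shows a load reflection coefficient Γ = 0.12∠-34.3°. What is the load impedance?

Z_L ≈ 60.4 − j8.29 Ω

Z_L = Z_0·(1 + Γ)/(1 − Γ) = 50·(1.1 − j0.0676)/(0.901 + j0.0676)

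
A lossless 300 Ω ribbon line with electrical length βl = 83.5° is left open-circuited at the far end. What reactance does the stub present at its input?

tan(βl) = 8.78
For an open-circuited stub, Z_in = −jZ_0·cot(βl) = −jZ_0/tan(βl)

X_in ≈ -34.2 Ω (capacitive)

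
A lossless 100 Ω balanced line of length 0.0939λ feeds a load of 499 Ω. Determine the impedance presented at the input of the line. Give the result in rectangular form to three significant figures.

βl = 2π × 0.0939 = 33.8°
tan(βl) = tan(33.8°) = 0.67
Z_in = Z_0·(Z_L + jZ_0·tanβl)/(Z_0 + jZ_L·tanβl)
     = 100·(499 + j67)/(100 + j334)

Z_in ≈ 59.4 − j132 Ω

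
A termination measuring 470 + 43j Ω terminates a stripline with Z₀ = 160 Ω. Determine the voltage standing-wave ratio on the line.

VSWR ≈ 2.97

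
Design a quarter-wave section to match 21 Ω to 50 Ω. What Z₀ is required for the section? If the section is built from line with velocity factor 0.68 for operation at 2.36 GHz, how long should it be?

Z_qwt = √(Z_0·R_L) = √(50 × 21) = √1050
λ = 0.68·c/f = 0.0864 m, so l = λ/4 = 0.0216 m

Z_qwt ≈ 32.4 Ω; length ≈ 2.16 cm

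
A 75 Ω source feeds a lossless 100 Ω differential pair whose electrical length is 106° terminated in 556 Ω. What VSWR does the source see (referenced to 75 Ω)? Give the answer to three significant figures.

VSWR ≈ 4.42

tan(βl) = -3.49
Z_in = Z_0·(Z_L + jZ_0·tanβl)/(Z_0 + jZ_L·tanβl) = 19.4 + j27.7 Ω
Γ_s = (Z_in − Z_s)/(Z_in + Z_s) = (-55.6 + j27.7)/(94.4 + j27.7), |Γ_s| = 0.631
VSWR = (1 + |Γ_s|)/(1 − |Γ_s|)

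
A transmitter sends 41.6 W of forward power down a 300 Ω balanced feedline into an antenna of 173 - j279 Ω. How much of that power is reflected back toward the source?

P_reflected ≈ 13 W

|Γ| = |(-127 − j279)/(473 − j279)| = 0.558
|Γ|² = 0.312
P_refl = |Γ|²·P_inc = 13 W, P_del = (1 − |Γ|²)·P_inc = 28.6 W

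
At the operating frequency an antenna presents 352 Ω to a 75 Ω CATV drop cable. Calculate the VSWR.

VSWR ≈ 4.69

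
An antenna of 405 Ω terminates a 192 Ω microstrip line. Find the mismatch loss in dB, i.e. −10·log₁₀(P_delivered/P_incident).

mismatch loss ≈ 0.591 dB

Γ = (405 − 192)/(405 + 192) = 0.357
|Γ|² = 0.127, so P_del/P_inc = 1 − |Γ|² = 0.873
ML = −10·log₁₀(1 − |Γ|²)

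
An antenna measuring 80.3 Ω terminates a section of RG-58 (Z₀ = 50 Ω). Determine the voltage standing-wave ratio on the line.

VSWR ≈ 1.61

Γ = (80.3 − 50)/(80.3 + 50) = 0.233
VSWR = (1 + 0.233)/(1 − 0.233)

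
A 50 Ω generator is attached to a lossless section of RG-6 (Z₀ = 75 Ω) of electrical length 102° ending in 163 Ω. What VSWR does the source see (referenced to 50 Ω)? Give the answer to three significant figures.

VSWR ≈ 1.56

tan(βl) = -4.7
Z_in = Z_0·(Z_L + jZ_0·tanβl)/(Z_0 + jZ_L·tanβl) = 35.7 + j12.4 Ω
Γ_s = (Z_in − Z_s)/(Z_in + Z_s) = (-14.3 + j12.4)/(85.7 + j12.4), |Γ_s| = 0.219
VSWR = (1 + |Γ_s|)/(1 − |Γ_s|)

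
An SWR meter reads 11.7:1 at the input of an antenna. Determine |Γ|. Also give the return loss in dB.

|Γ| = (S − 1)/(S + 1) = (11.7 − 1)/(11.7 + 1) = 10.7/12.7
RL = −20·log₁₀|Γ| = −20·log₁₀(0.843)

|Γ| ≈ 0.843; return loss ≈ 1.49 dB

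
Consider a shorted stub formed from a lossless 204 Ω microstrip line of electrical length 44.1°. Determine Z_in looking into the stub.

tan(βl) = 0.969
For a shorted stub, Z_in = jZ_0·tan(βl)

Z_in ≈ +j198 Ω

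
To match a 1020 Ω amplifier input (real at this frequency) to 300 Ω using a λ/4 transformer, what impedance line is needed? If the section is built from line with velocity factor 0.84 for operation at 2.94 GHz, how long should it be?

Z_qwt = √(Z_0·R_L) = √(300 × 1020) = √306000
λ = 0.84·c/f = 0.0857 m, so l = λ/4 = 0.0214 m

Z_qwt ≈ 553 Ω; length ≈ 2.14 cm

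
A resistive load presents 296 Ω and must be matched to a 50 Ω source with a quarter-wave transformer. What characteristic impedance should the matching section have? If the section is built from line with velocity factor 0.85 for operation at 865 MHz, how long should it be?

Z_qwt = √(Z_0·R_L) = √(50 × 296) = √14800
λ = 0.85·c/f = 0.295 m, so l = λ/4 = 0.0737 m

Z_qwt ≈ 122 Ω; length ≈ 7.37 cm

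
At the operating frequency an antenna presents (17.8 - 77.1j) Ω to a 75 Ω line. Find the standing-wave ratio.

Γ = (Z_L − Z_0)/(Z_L + Z_0) = (-57.2 − j77.1)/(92.8 − j77.1)
|Γ| = 96/121 = 0.796
VSWR = (1 + |Γ|)/(1 − |Γ|) = 1.8/0.204

VSWR ≈ 8.79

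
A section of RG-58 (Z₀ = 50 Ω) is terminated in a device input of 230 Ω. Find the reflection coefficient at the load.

Γ = 0.643

Γ = (Z_L − Z_0)/(Z_L + Z_0) = (230 − 50)/(230 + 50) = 180/280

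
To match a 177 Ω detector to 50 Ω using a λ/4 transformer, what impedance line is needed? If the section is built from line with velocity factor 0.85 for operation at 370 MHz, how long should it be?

Z_qwt = √(Z_0·R_L) = √(50 × 177) = √8850
λ = 0.85·c/f = 0.689 m, so l = λ/4 = 0.172 m

Z_qwt ≈ 94.1 Ω; length ≈ 17.2 cm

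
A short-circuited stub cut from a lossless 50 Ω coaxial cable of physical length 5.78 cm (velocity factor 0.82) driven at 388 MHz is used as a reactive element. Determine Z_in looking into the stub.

Z_in ≈ +j32.2 Ω

λ = v/f = 0.82·c / 388 MHz = 0.634 m
βl = 2π·l/λ = 2π × 0.0912 = 32.8°
tan(βl) = 0.645
For a short-circuited stub, Z_in = jZ_0·tan(βl)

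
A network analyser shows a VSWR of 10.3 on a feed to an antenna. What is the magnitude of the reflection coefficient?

|Γ| = (S − 1)/(S + 1) = (10.3 − 1)/(10.3 + 1) = 9.3/11.3

|Γ| ≈ 0.823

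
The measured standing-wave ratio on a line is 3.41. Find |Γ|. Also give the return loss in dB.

|Γ| ≈ 0.546; return loss ≈ 5.25 dB

|Γ| = (S − 1)/(S + 1) = (3.41 − 1)/(3.41 + 1) = 2.41/4.41
RL = −20·log₁₀|Γ| = −20·log₁₀(0.546)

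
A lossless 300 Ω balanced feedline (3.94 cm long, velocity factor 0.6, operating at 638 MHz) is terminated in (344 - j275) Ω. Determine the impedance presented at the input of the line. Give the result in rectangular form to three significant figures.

Z_in ≈ 133 − j46.4 Ω

λ = v/f = 0.6·c / 638 MHz = 0.282 m
βl = 2π·l/λ = 2π × 0.14 = 50.3°
tan(βl) = tan(50.3°) = 1.2
Z_in = Z_0·(Z_L + jZ_0·tanβl)/(Z_0 + jZ_L·tanβl)
     = 300·(344 + j86)/(631 + j414)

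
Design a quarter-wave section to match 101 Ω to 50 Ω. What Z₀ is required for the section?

Z_qwt = √(Z_0·R_L) = √(50 × 101) = √5050

Z_qwt ≈ 71.1 Ω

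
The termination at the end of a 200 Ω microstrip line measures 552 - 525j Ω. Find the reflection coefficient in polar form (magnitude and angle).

Γ = (Z_L − Z_0)/(Z_L + Z_0) = (352 − j525)/(752 − j525)
|Γ| = 632/917 = 0.689

Γ ≈ 0.689 ∠ -21.2°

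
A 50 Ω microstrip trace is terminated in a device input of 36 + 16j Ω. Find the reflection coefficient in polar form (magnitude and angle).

Γ ≈ 0.243 ∠ 121°

Γ = (Z_L − Z_0)/(Z_L + Z_0) = (-14 + j16)/(86 + j16)
|Γ| = 21.3/87.5 = 0.243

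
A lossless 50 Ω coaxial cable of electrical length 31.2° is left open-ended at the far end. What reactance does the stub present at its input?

tan(βl) = 0.606
For an open-ended stub, Z_in = −jZ_0·cot(βl) = −jZ_0/tan(βl)

X_in ≈ -82.6 Ω (capacitive)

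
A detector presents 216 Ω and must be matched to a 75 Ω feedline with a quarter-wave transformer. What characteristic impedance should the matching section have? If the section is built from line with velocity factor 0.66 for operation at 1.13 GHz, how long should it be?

Z_qwt = √(Z_0·R_L) = √(75 × 216) = √16200
λ = 0.66·c/f = 0.175 m, so l = λ/4 = 0.0438 m

Z_qwt ≈ 127 Ω; length ≈ 4.38 cm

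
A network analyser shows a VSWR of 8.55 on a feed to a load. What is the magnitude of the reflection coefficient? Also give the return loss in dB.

|Γ| = (S − 1)/(S + 1) = (8.55 − 1)/(8.55 + 1) = 7.55/9.55
RL = −20·log₁₀|Γ| = −20·log₁₀(0.791)

|Γ| ≈ 0.791; return loss ≈ 2.04 dB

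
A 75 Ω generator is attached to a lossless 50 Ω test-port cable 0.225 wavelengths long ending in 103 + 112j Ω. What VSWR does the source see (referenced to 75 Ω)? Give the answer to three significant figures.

βl = 2π × 0.225 = 81°
tan(βl) = 6.31
Z_in = Z_0·(Z_L + jZ_0·tanβl)/(Z_0 + jZ_L·tanβl) = 12.3 − j20.4 Ω
Γ_s = (Z_in − Z_s)/(Z_in + Z_s) = (-62.7 − j20.4)/(87.3 − j20.4), |Γ_s| = 0.735
VSWR = (1 + |Γ_s|)/(1 − |Γ_s|)

VSWR ≈ 6.55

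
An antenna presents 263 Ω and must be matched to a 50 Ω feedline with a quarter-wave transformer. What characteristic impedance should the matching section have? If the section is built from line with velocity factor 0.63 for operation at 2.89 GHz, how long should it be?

Z_qwt ≈ 115 Ω; length ≈ 1.63 cm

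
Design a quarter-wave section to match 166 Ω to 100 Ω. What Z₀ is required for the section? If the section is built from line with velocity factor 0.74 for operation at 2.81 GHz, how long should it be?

Z_qwt = √(Z_0·R_L) = √(100 × 166) = √16600
λ = 0.74·c/f = 0.079 m, so l = λ/4 = 0.0198 m

Z_qwt ≈ 129 Ω; length ≈ 1.98 cm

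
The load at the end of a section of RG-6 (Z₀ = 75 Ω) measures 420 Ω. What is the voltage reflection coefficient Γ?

Γ = (Z_L − Z_0)/(Z_L + Z_0) = (420 − 75)/(420 + 75) = 345/495

Γ = 0.697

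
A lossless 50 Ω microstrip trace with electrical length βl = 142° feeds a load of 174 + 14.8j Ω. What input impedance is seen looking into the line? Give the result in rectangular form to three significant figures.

Z_in ≈ 31.5 + j49.8 Ω

tan(βl) = tan(142°) = -0.781
Z_in = Z_0·(Z_L + jZ_0·tanβl)/(Z_0 + jZ_L·tanβl)
     = 50·(174 − j24.3)/(61.6 − j136)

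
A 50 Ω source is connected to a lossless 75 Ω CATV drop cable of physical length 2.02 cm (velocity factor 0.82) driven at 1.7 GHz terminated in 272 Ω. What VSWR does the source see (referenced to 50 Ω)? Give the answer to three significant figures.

λ = v/f = 0.82·c / 1.7 GHz = 0.145 m
βl = 2π·l/λ = 2π × 0.14 = 50.3°
tan(βl) = 1.2
Z_in = Z_0·(Z_L + jZ_0·tanβl)/(Z_0 + jZ_L·tanβl) = 33.2 − j54.7 Ω
Γ_s = (Z_in − Z_s)/(Z_in + Z_s) = (-16.8 − j54.7)/(83.2 − j54.7), |Γ_s| = 0.575
VSWR = (1 + |Γ_s|)/(1 − |Γ_s|)

VSWR ≈ 3.7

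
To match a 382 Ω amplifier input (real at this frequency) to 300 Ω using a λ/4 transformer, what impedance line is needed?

Z_qwt ≈ 339 Ω

Z_qwt = √(Z_0·R_L) = √(300 × 382) = √114600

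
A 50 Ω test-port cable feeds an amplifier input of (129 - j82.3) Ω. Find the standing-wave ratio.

VSWR ≈ 3.75

Γ = (Z_L − Z_0)/(Z_L + Z_0) = (79 − j82.3)/(179 − j82.3)
|Γ| = 114/197 = 0.579
VSWR = (1 + |Γ|)/(1 − |Γ|) = 1.58/0.421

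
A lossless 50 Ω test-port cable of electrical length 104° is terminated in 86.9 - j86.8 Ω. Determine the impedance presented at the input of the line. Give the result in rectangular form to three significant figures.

tan(βl) = tan(104°) = -4.01
Z_in = Z_0·(Z_L + jZ_0·tanβl)/(Z_0 + jZ_L·tanβl)
     = 50·(86.9 − j287)/(-298 − j349)

Z_in ≈ 17.6 + j27.6 Ω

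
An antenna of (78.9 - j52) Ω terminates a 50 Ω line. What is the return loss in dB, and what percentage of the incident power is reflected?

Γ = (28.9 − j52)/(128.9 − j52), |Γ| = 0.428
RL = −20·log₁₀(0.428) = 7.37 dB
P_refl/P_inc = |Γ|² = 0.183

RL ≈ 7.37 dB; 18.3% of incident power reflected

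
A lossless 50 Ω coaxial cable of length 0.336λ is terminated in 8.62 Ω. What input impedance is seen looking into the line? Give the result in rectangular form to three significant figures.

βl = 2π × 0.336 = 121°
tan(βl) = tan(121°) = -1.67
Z_in = Z_0·(Z_L + jZ_0·tanβl)/(Z_0 + jZ_L·tanβl)
     = 50·(8.62 − j83.3)/(50 − j14.4)

Z_in ≈ 30.1 − j74.7 Ω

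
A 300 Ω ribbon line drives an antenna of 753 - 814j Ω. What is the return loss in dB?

RL ≈ 3.1 dB

Γ = (453 − j814)/(1053 − j814), |Γ| = 0.7
RL = −20·log₁₀|Γ| = −20·log₁₀(0.7)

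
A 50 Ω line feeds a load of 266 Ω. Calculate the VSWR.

For a purely resistive load, VSWR = R_L/Z_0 or Z_0/R_L (whichever > 1) = 266/50

VSWR ≈ 5.32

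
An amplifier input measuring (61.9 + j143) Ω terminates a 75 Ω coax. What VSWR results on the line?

VSWR ≈ 6.28

Γ = (Z_L − Z_0)/(Z_L + Z_0) = (-13.1 + j143)/(136.9 + j143)
|Γ| = 144/198 = 0.725
VSWR = (1 + |Γ|)/(1 − |Γ|) = 1.73/0.275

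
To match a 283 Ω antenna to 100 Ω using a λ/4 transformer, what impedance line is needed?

Z_qwt = √(Z_0·R_L) = √(100 × 283) = √28300

Z_qwt ≈ 168 Ω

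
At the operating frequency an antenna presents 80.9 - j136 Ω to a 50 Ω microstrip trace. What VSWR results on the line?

Γ = (Z_L − Z_0)/(Z_L + Z_0) = (30.9 − j136)/(130.9 − j136)
|Γ| = 139/189 = 0.739
VSWR = (1 + |Γ|)/(1 − |Γ|) = 1.74/0.261

VSWR ≈ 6.66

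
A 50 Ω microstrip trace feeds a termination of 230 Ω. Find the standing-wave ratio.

VSWR ≈ 4.6

Γ = (230 − 50)/(230 + 50) = 0.643
VSWR = (1 + 0.643)/(1 − 0.643)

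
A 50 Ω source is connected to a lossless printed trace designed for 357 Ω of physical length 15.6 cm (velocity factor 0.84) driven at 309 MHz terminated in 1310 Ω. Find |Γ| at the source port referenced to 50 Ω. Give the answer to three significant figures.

λ = v/f = 0.84·c / 309 MHz = 0.816 m
βl = 2π·l/λ = 2π × 0.191 = 68.9°
tan(βl) = 2.59
Z_in = Z_0·(Z_L + jZ_0·tanβl)/(Z_0 + jZ_L·tanβl) = 111 − j126 Ω
Γ_s = (Z_in − Z_s)/(Z_in + Z_s) = (60.6 − j126)/(161 − j126), |Γ_s| = 0.686

|Γ| ≈ 0.686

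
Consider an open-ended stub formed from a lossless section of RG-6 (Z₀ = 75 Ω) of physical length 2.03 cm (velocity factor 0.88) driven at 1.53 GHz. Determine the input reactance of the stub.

λ = v/f = 0.88·c / 1.53 GHz = 0.173 m
βl = 2π·l/λ = 2π × 0.118 = 42.4°
tan(βl) = 0.912
For an open-ended stub, Z_in = −jZ_0·cot(βl) = −jZ_0/tan(βl)

X_in ≈ -82.3 Ω (capacitive)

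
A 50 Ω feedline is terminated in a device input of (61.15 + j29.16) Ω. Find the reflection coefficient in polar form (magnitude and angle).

Γ = (Z_L − Z_0)/(Z_L + Z_0) = (11.15 + j29.16)/(111.2 + j29.16)
|Γ| = 31.2/115 = 0.272

Γ ≈ 0.272 ∠ 54.4°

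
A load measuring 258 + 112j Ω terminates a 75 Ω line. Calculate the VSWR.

VSWR ≈ 4.14

Γ = (Z_L − Z_0)/(Z_L + Z_0) = (183 + j112)/(333 + j112)
|Γ| = 215/351 = 0.611
VSWR = (1 + |Γ|)/(1 − |Γ|) = 1.61/0.389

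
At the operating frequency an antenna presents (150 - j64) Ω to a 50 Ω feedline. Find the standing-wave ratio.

VSWR ≈ 3.6

Γ = (Z_L − Z_0)/(Z_L + Z_0) = (100 − j64)/(200 − j64)
|Γ| = 119/210 = 0.565
VSWR = (1 + |Γ|)/(1 − |Γ|) = 1.57/0.435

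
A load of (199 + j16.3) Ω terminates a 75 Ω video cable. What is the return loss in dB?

RL ≈ 6.83 dB

Γ = (124 + j16.3)/(274 + j16.3), |Γ| = 0.456
RL = −20·log₁₀|Γ| = −20·log₁₀(0.456)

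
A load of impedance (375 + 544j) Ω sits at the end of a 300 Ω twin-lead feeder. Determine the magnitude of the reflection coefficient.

Γ = (Z_L − Z_0)/(Z_L + Z_0) = (75 + j544)/(675 + j544)
|Γ| = 549/867

|Γ| ≈ 0.633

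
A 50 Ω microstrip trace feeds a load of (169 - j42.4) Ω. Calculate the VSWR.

VSWR ≈ 3.61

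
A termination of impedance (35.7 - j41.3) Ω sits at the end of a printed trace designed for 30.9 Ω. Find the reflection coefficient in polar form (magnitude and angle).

Γ = (Z_L − Z_0)/(Z_L + Z_0) = (4.8 − j41.3)/(66.6 − j41.3)
|Γ| = 41.6/78.4 = 0.531

Γ ≈ 0.531 ∠ -51.6°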